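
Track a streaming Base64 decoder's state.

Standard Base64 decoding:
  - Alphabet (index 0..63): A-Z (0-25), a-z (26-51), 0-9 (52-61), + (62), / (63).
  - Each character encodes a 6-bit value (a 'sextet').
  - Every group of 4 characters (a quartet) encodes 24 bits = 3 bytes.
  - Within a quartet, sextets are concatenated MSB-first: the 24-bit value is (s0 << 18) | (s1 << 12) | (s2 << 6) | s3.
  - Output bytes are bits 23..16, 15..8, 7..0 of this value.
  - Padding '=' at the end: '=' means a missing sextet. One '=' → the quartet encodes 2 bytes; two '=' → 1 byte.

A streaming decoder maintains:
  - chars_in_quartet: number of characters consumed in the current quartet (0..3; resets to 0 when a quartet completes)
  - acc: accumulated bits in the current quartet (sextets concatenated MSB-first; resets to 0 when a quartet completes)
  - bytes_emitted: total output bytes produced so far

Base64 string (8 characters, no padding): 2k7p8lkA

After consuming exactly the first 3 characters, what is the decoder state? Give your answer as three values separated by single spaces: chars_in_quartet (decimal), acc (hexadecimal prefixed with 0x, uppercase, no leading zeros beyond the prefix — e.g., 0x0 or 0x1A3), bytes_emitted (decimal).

After char 0 ('2'=54): chars_in_quartet=1 acc=0x36 bytes_emitted=0
After char 1 ('k'=36): chars_in_quartet=2 acc=0xDA4 bytes_emitted=0
After char 2 ('7'=59): chars_in_quartet=3 acc=0x3693B bytes_emitted=0

Answer: 3 0x3693B 0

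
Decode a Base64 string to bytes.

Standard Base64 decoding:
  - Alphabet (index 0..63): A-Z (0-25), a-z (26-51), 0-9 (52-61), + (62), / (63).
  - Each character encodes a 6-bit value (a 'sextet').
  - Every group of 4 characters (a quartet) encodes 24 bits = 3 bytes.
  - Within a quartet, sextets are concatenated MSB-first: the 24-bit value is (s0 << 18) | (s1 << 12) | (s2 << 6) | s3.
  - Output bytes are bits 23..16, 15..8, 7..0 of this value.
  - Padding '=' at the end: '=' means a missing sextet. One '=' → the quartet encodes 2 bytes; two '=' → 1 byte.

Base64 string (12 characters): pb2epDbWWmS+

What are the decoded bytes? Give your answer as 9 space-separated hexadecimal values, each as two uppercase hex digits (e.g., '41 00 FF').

After char 0 ('p'=41): chars_in_quartet=1 acc=0x29 bytes_emitted=0
After char 1 ('b'=27): chars_in_quartet=2 acc=0xA5B bytes_emitted=0
After char 2 ('2'=54): chars_in_quartet=3 acc=0x296F6 bytes_emitted=0
After char 3 ('e'=30): chars_in_quartet=4 acc=0xA5BD9E -> emit A5 BD 9E, reset; bytes_emitted=3
After char 4 ('p'=41): chars_in_quartet=1 acc=0x29 bytes_emitted=3
After char 5 ('D'=3): chars_in_quartet=2 acc=0xA43 bytes_emitted=3
After char 6 ('b'=27): chars_in_quartet=3 acc=0x290DB bytes_emitted=3
After char 7 ('W'=22): chars_in_quartet=4 acc=0xA436D6 -> emit A4 36 D6, reset; bytes_emitted=6
After char 8 ('W'=22): chars_in_quartet=1 acc=0x16 bytes_emitted=6
After char 9 ('m'=38): chars_in_quartet=2 acc=0x5A6 bytes_emitted=6
After char 10 ('S'=18): chars_in_quartet=3 acc=0x16992 bytes_emitted=6
After char 11 ('+'=62): chars_in_quartet=4 acc=0x5A64BE -> emit 5A 64 BE, reset; bytes_emitted=9

Answer: A5 BD 9E A4 36 D6 5A 64 BE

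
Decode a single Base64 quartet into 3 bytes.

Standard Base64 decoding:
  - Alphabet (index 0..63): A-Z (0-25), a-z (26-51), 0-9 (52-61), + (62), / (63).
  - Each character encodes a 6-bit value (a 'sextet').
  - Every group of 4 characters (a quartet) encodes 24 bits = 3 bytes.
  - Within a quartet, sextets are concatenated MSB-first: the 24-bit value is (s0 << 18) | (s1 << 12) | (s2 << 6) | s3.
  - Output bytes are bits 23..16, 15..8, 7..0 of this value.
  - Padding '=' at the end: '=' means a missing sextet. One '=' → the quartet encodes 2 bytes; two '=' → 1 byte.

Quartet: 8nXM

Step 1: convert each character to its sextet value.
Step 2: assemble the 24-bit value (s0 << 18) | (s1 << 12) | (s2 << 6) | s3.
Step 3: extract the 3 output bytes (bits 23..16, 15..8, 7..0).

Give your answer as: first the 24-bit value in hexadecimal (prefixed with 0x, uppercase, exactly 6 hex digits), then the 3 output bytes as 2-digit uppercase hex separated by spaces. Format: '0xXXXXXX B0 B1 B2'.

Answer: 0xF275CC F2 75 CC

Derivation:
Sextets: 8=60, n=39, X=23, M=12
24-bit: (60<<18) | (39<<12) | (23<<6) | 12
      = 0xF00000 | 0x027000 | 0x0005C0 | 0x00000C
      = 0xF275CC
Bytes: (v>>16)&0xFF=F2, (v>>8)&0xFF=75, v&0xFF=CC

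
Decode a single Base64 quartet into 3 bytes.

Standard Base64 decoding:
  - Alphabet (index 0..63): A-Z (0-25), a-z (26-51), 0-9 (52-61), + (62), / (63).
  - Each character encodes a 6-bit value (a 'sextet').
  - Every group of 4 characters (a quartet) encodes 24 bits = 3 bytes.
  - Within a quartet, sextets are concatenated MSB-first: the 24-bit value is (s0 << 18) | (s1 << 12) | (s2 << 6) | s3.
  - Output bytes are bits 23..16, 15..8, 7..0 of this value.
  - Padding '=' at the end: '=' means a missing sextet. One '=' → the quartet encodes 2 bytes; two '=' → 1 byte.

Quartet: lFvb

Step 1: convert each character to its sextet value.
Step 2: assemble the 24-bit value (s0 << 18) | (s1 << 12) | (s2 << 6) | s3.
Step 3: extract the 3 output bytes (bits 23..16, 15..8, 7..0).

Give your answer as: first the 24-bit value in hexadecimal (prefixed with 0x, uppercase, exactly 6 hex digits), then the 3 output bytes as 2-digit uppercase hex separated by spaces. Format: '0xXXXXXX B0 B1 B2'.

Answer: 0x945BDB 94 5B DB

Derivation:
Sextets: l=37, F=5, v=47, b=27
24-bit: (37<<18) | (5<<12) | (47<<6) | 27
      = 0x940000 | 0x005000 | 0x000BC0 | 0x00001B
      = 0x945BDB
Bytes: (v>>16)&0xFF=94, (v>>8)&0xFF=5B, v&0xFF=DB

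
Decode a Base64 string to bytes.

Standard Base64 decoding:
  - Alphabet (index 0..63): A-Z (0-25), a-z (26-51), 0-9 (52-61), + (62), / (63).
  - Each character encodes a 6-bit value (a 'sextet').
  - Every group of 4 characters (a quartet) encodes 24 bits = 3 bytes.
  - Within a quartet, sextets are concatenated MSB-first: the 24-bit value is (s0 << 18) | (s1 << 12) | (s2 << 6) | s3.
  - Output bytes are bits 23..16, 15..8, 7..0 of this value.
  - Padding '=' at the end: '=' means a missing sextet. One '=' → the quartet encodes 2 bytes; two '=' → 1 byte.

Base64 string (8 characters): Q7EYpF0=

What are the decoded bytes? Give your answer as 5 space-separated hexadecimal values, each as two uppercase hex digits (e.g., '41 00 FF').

After char 0 ('Q'=16): chars_in_quartet=1 acc=0x10 bytes_emitted=0
After char 1 ('7'=59): chars_in_quartet=2 acc=0x43B bytes_emitted=0
After char 2 ('E'=4): chars_in_quartet=3 acc=0x10EC4 bytes_emitted=0
After char 3 ('Y'=24): chars_in_quartet=4 acc=0x43B118 -> emit 43 B1 18, reset; bytes_emitted=3
After char 4 ('p'=41): chars_in_quartet=1 acc=0x29 bytes_emitted=3
After char 5 ('F'=5): chars_in_quartet=2 acc=0xA45 bytes_emitted=3
After char 6 ('0'=52): chars_in_quartet=3 acc=0x29174 bytes_emitted=3
Padding '=': partial quartet acc=0x29174 -> emit A4 5D; bytes_emitted=5

Answer: 43 B1 18 A4 5D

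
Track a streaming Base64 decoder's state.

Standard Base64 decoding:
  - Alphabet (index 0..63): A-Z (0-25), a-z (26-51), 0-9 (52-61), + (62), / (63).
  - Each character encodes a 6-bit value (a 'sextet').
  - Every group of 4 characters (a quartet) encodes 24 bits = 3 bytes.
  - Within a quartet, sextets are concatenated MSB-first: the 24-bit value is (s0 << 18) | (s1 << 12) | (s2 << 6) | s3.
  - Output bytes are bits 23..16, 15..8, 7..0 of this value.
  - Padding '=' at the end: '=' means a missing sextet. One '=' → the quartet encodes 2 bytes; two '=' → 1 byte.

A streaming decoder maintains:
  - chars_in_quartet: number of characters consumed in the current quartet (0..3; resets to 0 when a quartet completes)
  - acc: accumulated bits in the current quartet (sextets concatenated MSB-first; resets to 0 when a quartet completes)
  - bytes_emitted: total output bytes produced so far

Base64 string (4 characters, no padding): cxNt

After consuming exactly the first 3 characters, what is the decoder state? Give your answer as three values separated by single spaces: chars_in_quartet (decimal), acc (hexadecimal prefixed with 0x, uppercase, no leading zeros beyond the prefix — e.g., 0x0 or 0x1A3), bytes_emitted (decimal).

Answer: 3 0x1CC4D 0

Derivation:
After char 0 ('c'=28): chars_in_quartet=1 acc=0x1C bytes_emitted=0
After char 1 ('x'=49): chars_in_quartet=2 acc=0x731 bytes_emitted=0
After char 2 ('N'=13): chars_in_quartet=3 acc=0x1CC4D bytes_emitted=0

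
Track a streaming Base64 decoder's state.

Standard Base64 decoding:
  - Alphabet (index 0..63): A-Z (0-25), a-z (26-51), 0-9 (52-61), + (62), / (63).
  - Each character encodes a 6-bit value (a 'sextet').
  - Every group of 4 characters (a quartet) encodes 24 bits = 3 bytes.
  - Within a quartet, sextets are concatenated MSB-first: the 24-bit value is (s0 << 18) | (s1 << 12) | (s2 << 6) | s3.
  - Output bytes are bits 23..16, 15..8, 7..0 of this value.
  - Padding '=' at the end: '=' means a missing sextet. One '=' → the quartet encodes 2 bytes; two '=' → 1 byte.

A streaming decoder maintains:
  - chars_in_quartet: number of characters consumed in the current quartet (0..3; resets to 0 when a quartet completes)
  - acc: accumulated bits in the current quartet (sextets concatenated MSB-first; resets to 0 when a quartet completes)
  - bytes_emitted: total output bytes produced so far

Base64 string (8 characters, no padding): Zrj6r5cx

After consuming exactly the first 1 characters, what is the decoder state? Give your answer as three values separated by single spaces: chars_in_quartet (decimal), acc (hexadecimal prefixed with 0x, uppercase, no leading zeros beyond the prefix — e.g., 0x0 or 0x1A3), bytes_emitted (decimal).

After char 0 ('Z'=25): chars_in_quartet=1 acc=0x19 bytes_emitted=0

Answer: 1 0x19 0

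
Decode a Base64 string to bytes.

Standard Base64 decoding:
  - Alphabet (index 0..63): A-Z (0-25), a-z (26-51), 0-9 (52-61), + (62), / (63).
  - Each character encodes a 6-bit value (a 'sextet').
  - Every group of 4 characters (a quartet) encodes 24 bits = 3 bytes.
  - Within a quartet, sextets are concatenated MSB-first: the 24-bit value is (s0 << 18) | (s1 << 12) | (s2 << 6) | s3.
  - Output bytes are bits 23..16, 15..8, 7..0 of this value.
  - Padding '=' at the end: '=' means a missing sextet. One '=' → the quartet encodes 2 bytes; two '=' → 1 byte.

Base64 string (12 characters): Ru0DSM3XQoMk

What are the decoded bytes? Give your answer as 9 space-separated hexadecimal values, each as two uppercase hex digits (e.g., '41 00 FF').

Answer: 46 ED 03 48 CD D7 42 83 24

Derivation:
After char 0 ('R'=17): chars_in_quartet=1 acc=0x11 bytes_emitted=0
After char 1 ('u'=46): chars_in_quartet=2 acc=0x46E bytes_emitted=0
After char 2 ('0'=52): chars_in_quartet=3 acc=0x11BB4 bytes_emitted=0
After char 3 ('D'=3): chars_in_quartet=4 acc=0x46ED03 -> emit 46 ED 03, reset; bytes_emitted=3
After char 4 ('S'=18): chars_in_quartet=1 acc=0x12 bytes_emitted=3
After char 5 ('M'=12): chars_in_quartet=2 acc=0x48C bytes_emitted=3
After char 6 ('3'=55): chars_in_quartet=3 acc=0x12337 bytes_emitted=3
After char 7 ('X'=23): chars_in_quartet=4 acc=0x48CDD7 -> emit 48 CD D7, reset; bytes_emitted=6
After char 8 ('Q'=16): chars_in_quartet=1 acc=0x10 bytes_emitted=6
After char 9 ('o'=40): chars_in_quartet=2 acc=0x428 bytes_emitted=6
After char 10 ('M'=12): chars_in_quartet=3 acc=0x10A0C bytes_emitted=6
After char 11 ('k'=36): chars_in_quartet=4 acc=0x428324 -> emit 42 83 24, reset; bytes_emitted=9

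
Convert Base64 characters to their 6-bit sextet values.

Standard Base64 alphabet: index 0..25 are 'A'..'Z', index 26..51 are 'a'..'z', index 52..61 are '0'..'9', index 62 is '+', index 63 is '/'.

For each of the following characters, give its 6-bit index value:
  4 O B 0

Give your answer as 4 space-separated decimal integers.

Answer: 56 14 1 52

Derivation:
'4': 0..9 range, 52 + ord('4') − ord('0') = 56
'O': A..Z range, ord('O') − ord('A') = 14
'B': A..Z range, ord('B') − ord('A') = 1
'0': 0..9 range, 52 + ord('0') − ord('0') = 52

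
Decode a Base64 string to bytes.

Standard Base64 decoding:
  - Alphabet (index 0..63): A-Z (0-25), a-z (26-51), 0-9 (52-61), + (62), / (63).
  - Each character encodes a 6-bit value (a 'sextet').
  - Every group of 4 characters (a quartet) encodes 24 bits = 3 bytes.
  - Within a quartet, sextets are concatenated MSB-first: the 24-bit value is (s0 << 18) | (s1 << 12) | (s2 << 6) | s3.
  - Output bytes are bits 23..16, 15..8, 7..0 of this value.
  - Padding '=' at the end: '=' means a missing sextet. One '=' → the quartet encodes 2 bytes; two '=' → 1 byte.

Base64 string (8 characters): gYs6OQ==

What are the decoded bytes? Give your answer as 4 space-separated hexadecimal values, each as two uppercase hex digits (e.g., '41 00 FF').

After char 0 ('g'=32): chars_in_quartet=1 acc=0x20 bytes_emitted=0
After char 1 ('Y'=24): chars_in_quartet=2 acc=0x818 bytes_emitted=0
After char 2 ('s'=44): chars_in_quartet=3 acc=0x2062C bytes_emitted=0
After char 3 ('6'=58): chars_in_quartet=4 acc=0x818B3A -> emit 81 8B 3A, reset; bytes_emitted=3
After char 4 ('O'=14): chars_in_quartet=1 acc=0xE bytes_emitted=3
After char 5 ('Q'=16): chars_in_quartet=2 acc=0x390 bytes_emitted=3
Padding '==': partial quartet acc=0x390 -> emit 39; bytes_emitted=4

Answer: 81 8B 3A 39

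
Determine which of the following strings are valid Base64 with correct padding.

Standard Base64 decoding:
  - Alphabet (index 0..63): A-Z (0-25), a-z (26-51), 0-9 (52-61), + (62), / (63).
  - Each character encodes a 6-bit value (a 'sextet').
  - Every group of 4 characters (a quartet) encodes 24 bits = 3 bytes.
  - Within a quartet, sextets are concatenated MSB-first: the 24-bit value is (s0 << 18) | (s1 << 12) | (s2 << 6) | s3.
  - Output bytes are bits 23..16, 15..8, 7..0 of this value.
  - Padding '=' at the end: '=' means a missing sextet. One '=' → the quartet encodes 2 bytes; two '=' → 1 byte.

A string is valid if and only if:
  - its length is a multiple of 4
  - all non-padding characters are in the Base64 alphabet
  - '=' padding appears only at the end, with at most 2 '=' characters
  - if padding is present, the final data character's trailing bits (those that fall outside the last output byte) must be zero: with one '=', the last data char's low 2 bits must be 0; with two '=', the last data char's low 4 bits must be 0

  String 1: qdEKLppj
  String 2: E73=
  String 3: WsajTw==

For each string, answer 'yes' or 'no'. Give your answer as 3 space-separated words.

String 1: 'qdEKLppj' → valid
String 2: 'E73=' → invalid (bad trailing bits)
String 3: 'WsajTw==' → valid

Answer: yes no yes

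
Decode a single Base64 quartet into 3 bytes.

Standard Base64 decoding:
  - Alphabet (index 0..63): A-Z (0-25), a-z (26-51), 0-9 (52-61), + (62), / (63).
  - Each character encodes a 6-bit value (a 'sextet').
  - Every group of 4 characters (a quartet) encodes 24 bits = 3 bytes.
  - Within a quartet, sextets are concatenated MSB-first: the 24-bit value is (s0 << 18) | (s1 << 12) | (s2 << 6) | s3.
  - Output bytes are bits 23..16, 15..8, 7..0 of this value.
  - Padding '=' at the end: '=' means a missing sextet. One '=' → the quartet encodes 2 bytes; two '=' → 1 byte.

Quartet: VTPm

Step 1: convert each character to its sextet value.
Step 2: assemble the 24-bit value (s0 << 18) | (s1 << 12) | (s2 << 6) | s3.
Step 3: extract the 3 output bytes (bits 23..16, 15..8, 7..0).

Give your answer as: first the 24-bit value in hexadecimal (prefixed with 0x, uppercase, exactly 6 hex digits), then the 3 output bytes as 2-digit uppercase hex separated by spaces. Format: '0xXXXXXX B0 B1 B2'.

Answer: 0x5533E6 55 33 E6

Derivation:
Sextets: V=21, T=19, P=15, m=38
24-bit: (21<<18) | (19<<12) | (15<<6) | 38
      = 0x540000 | 0x013000 | 0x0003C0 | 0x000026
      = 0x5533E6
Bytes: (v>>16)&0xFF=55, (v>>8)&0xFF=33, v&0xFF=E6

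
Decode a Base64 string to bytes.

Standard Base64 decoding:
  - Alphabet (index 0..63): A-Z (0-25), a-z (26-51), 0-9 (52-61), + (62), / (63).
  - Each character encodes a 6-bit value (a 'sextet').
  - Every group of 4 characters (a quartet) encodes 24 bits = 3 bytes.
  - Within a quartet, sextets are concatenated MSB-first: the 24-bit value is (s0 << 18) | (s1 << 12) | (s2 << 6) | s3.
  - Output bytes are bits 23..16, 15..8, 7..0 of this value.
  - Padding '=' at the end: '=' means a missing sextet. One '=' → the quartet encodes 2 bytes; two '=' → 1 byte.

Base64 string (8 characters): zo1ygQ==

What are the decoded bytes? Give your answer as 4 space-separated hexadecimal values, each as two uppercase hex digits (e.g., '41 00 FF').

After char 0 ('z'=51): chars_in_quartet=1 acc=0x33 bytes_emitted=0
After char 1 ('o'=40): chars_in_quartet=2 acc=0xCE8 bytes_emitted=0
After char 2 ('1'=53): chars_in_quartet=3 acc=0x33A35 bytes_emitted=0
After char 3 ('y'=50): chars_in_quartet=4 acc=0xCE8D72 -> emit CE 8D 72, reset; bytes_emitted=3
After char 4 ('g'=32): chars_in_quartet=1 acc=0x20 bytes_emitted=3
After char 5 ('Q'=16): chars_in_quartet=2 acc=0x810 bytes_emitted=3
Padding '==': partial quartet acc=0x810 -> emit 81; bytes_emitted=4

Answer: CE 8D 72 81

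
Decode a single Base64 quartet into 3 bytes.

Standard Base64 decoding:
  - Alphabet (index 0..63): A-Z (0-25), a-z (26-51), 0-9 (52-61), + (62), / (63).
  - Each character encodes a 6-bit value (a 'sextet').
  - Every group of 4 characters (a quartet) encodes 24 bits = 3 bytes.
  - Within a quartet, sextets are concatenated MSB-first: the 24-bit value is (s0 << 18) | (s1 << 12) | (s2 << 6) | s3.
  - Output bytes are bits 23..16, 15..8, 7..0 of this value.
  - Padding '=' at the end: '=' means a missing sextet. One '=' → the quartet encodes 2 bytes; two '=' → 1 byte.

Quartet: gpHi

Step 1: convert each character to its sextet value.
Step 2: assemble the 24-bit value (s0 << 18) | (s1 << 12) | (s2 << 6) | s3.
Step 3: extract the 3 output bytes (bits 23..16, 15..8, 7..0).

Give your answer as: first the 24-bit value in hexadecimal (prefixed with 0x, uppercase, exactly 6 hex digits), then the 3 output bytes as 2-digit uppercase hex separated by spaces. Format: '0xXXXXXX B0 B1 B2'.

Sextets: g=32, p=41, H=7, i=34
24-bit: (32<<18) | (41<<12) | (7<<6) | 34
      = 0x800000 | 0x029000 | 0x0001C0 | 0x000022
      = 0x8291E2
Bytes: (v>>16)&0xFF=82, (v>>8)&0xFF=91, v&0xFF=E2

Answer: 0x8291E2 82 91 E2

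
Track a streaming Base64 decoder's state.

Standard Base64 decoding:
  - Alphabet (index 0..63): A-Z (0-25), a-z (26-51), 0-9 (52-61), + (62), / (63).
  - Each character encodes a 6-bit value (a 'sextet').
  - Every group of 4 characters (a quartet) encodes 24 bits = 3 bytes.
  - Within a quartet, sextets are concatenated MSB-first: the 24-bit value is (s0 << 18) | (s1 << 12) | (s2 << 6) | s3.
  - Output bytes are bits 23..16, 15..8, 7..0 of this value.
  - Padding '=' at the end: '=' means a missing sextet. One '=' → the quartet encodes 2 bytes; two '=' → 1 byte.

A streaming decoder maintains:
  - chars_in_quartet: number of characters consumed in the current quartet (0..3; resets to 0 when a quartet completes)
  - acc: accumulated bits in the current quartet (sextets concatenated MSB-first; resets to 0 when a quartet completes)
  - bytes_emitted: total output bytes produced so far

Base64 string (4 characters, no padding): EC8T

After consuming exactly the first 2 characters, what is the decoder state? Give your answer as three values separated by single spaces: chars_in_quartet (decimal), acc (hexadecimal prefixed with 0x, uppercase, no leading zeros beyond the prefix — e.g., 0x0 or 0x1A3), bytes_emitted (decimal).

Answer: 2 0x102 0

Derivation:
After char 0 ('E'=4): chars_in_quartet=1 acc=0x4 bytes_emitted=0
After char 1 ('C'=2): chars_in_quartet=2 acc=0x102 bytes_emitted=0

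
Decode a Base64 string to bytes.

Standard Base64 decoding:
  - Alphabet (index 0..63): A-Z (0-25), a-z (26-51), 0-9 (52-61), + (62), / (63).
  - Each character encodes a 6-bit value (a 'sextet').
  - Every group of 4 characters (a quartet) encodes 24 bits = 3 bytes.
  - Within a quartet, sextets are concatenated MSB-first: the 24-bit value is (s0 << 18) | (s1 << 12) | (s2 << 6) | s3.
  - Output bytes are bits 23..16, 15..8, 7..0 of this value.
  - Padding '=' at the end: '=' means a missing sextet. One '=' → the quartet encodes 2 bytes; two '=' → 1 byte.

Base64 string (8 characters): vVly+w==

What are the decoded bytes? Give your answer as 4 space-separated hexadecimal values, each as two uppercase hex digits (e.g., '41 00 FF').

Answer: BD 59 72 FB

Derivation:
After char 0 ('v'=47): chars_in_quartet=1 acc=0x2F bytes_emitted=0
After char 1 ('V'=21): chars_in_quartet=2 acc=0xBD5 bytes_emitted=0
After char 2 ('l'=37): chars_in_quartet=3 acc=0x2F565 bytes_emitted=0
After char 3 ('y'=50): chars_in_quartet=4 acc=0xBD5972 -> emit BD 59 72, reset; bytes_emitted=3
After char 4 ('+'=62): chars_in_quartet=1 acc=0x3E bytes_emitted=3
After char 5 ('w'=48): chars_in_quartet=2 acc=0xFB0 bytes_emitted=3
Padding '==': partial quartet acc=0xFB0 -> emit FB; bytes_emitted=4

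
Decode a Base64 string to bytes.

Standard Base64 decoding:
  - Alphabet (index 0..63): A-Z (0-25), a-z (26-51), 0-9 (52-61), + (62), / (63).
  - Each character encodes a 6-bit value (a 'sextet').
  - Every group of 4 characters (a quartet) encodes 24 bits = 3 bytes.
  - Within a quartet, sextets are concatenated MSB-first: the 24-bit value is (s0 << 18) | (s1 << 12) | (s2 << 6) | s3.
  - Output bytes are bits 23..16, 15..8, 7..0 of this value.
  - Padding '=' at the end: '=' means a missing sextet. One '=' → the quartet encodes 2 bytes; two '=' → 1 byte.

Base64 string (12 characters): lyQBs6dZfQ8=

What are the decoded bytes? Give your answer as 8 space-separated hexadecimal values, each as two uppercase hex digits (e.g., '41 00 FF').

Answer: 97 24 01 B3 A7 59 7D 0F

Derivation:
After char 0 ('l'=37): chars_in_quartet=1 acc=0x25 bytes_emitted=0
After char 1 ('y'=50): chars_in_quartet=2 acc=0x972 bytes_emitted=0
After char 2 ('Q'=16): chars_in_quartet=3 acc=0x25C90 bytes_emitted=0
After char 3 ('B'=1): chars_in_quartet=4 acc=0x972401 -> emit 97 24 01, reset; bytes_emitted=3
After char 4 ('s'=44): chars_in_quartet=1 acc=0x2C bytes_emitted=3
After char 5 ('6'=58): chars_in_quartet=2 acc=0xB3A bytes_emitted=3
After char 6 ('d'=29): chars_in_quartet=3 acc=0x2CE9D bytes_emitted=3
After char 7 ('Z'=25): chars_in_quartet=4 acc=0xB3A759 -> emit B3 A7 59, reset; bytes_emitted=6
After char 8 ('f'=31): chars_in_quartet=1 acc=0x1F bytes_emitted=6
After char 9 ('Q'=16): chars_in_quartet=2 acc=0x7D0 bytes_emitted=6
After char 10 ('8'=60): chars_in_quartet=3 acc=0x1F43C bytes_emitted=6
Padding '=': partial quartet acc=0x1F43C -> emit 7D 0F; bytes_emitted=8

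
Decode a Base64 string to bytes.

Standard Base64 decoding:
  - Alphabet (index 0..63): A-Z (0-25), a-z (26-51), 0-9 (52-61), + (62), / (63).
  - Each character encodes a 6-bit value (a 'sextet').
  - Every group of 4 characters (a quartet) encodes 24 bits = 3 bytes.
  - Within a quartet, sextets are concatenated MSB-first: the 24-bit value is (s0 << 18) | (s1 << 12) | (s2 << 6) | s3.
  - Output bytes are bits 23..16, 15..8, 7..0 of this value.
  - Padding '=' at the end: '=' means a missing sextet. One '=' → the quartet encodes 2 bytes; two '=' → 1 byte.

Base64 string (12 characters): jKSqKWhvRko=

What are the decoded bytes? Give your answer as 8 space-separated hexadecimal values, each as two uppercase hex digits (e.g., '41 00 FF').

Answer: 8C A4 AA 29 68 6F 46 4A

Derivation:
After char 0 ('j'=35): chars_in_quartet=1 acc=0x23 bytes_emitted=0
After char 1 ('K'=10): chars_in_quartet=2 acc=0x8CA bytes_emitted=0
After char 2 ('S'=18): chars_in_quartet=3 acc=0x23292 bytes_emitted=0
After char 3 ('q'=42): chars_in_quartet=4 acc=0x8CA4AA -> emit 8C A4 AA, reset; bytes_emitted=3
After char 4 ('K'=10): chars_in_quartet=1 acc=0xA bytes_emitted=3
After char 5 ('W'=22): chars_in_quartet=2 acc=0x296 bytes_emitted=3
After char 6 ('h'=33): chars_in_quartet=3 acc=0xA5A1 bytes_emitted=3
After char 7 ('v'=47): chars_in_quartet=4 acc=0x29686F -> emit 29 68 6F, reset; bytes_emitted=6
After char 8 ('R'=17): chars_in_quartet=1 acc=0x11 bytes_emitted=6
After char 9 ('k'=36): chars_in_quartet=2 acc=0x464 bytes_emitted=6
After char 10 ('o'=40): chars_in_quartet=3 acc=0x11928 bytes_emitted=6
Padding '=': partial quartet acc=0x11928 -> emit 46 4A; bytes_emitted=8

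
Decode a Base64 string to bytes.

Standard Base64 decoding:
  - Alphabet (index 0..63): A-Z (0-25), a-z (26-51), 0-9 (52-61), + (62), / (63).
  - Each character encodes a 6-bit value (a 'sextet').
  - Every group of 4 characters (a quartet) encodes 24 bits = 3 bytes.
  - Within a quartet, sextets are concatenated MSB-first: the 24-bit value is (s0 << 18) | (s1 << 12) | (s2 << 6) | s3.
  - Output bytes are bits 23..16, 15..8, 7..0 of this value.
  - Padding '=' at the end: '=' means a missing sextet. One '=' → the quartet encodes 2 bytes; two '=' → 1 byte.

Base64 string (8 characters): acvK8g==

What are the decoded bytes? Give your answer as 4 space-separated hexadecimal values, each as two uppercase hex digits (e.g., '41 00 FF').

After char 0 ('a'=26): chars_in_quartet=1 acc=0x1A bytes_emitted=0
After char 1 ('c'=28): chars_in_quartet=2 acc=0x69C bytes_emitted=0
After char 2 ('v'=47): chars_in_quartet=3 acc=0x1A72F bytes_emitted=0
After char 3 ('K'=10): chars_in_quartet=4 acc=0x69CBCA -> emit 69 CB CA, reset; bytes_emitted=3
After char 4 ('8'=60): chars_in_quartet=1 acc=0x3C bytes_emitted=3
After char 5 ('g'=32): chars_in_quartet=2 acc=0xF20 bytes_emitted=3
Padding '==': partial quartet acc=0xF20 -> emit F2; bytes_emitted=4

Answer: 69 CB CA F2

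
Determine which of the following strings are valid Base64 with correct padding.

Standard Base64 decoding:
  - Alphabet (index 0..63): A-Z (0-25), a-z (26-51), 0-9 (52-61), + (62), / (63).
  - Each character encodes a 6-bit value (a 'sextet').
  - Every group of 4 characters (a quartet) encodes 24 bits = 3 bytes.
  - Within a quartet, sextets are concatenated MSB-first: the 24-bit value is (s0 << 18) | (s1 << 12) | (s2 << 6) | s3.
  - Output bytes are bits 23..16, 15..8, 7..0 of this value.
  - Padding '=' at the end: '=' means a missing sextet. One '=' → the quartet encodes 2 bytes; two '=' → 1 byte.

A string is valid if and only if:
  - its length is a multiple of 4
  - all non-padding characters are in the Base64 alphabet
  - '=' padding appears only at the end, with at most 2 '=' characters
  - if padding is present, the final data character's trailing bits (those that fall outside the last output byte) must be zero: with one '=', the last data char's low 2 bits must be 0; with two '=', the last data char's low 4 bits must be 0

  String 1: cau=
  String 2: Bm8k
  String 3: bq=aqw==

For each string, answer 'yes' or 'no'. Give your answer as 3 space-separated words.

String 1: 'cau=' → invalid (bad trailing bits)
String 2: 'Bm8k' → valid
String 3: 'bq=aqw==' → invalid (bad char(s): ['=']; '=' in middle)

Answer: no yes no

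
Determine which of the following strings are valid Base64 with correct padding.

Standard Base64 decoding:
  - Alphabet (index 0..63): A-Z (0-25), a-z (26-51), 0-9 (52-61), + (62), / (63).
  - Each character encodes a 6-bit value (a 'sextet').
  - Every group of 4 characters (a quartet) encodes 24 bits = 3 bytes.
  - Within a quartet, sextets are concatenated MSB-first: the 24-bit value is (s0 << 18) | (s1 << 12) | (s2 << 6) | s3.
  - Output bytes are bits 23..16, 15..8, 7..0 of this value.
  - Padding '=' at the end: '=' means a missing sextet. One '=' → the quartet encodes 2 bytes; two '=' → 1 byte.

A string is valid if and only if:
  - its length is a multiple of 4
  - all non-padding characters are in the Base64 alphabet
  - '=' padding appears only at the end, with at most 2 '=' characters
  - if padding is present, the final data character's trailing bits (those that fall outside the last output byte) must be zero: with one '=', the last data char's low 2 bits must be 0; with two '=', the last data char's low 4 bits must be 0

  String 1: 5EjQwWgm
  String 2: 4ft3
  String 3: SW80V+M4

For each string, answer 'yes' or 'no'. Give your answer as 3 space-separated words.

Answer: yes yes yes

Derivation:
String 1: '5EjQwWgm' → valid
String 2: '4ft3' → valid
String 3: 'SW80V+M4' → valid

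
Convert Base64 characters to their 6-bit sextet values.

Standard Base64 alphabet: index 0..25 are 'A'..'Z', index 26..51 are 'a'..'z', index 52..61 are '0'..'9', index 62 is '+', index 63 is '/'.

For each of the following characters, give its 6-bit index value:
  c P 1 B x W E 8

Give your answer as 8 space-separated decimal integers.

'c': a..z range, 26 + ord('c') − ord('a') = 28
'P': A..Z range, ord('P') − ord('A') = 15
'1': 0..9 range, 52 + ord('1') − ord('0') = 53
'B': A..Z range, ord('B') − ord('A') = 1
'x': a..z range, 26 + ord('x') − ord('a') = 49
'W': A..Z range, ord('W') − ord('A') = 22
'E': A..Z range, ord('E') − ord('A') = 4
'8': 0..9 range, 52 + ord('8') − ord('0') = 60

Answer: 28 15 53 1 49 22 4 60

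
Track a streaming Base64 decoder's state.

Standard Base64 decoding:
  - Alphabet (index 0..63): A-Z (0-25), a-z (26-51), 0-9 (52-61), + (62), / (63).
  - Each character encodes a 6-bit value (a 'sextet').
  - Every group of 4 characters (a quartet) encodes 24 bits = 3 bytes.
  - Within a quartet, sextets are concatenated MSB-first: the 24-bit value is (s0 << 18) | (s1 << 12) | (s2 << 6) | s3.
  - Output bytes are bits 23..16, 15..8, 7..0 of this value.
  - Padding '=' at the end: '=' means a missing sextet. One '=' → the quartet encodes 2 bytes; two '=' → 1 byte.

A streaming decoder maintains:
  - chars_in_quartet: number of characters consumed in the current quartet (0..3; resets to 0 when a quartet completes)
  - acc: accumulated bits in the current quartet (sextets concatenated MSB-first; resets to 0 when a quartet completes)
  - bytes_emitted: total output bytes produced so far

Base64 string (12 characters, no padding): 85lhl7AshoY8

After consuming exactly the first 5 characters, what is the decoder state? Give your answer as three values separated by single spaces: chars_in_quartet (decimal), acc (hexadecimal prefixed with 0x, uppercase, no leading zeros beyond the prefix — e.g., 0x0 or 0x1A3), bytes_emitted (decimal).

After char 0 ('8'=60): chars_in_quartet=1 acc=0x3C bytes_emitted=0
After char 1 ('5'=57): chars_in_quartet=2 acc=0xF39 bytes_emitted=0
After char 2 ('l'=37): chars_in_quartet=3 acc=0x3CE65 bytes_emitted=0
After char 3 ('h'=33): chars_in_quartet=4 acc=0xF39961 -> emit F3 99 61, reset; bytes_emitted=3
After char 4 ('l'=37): chars_in_quartet=1 acc=0x25 bytes_emitted=3

Answer: 1 0x25 3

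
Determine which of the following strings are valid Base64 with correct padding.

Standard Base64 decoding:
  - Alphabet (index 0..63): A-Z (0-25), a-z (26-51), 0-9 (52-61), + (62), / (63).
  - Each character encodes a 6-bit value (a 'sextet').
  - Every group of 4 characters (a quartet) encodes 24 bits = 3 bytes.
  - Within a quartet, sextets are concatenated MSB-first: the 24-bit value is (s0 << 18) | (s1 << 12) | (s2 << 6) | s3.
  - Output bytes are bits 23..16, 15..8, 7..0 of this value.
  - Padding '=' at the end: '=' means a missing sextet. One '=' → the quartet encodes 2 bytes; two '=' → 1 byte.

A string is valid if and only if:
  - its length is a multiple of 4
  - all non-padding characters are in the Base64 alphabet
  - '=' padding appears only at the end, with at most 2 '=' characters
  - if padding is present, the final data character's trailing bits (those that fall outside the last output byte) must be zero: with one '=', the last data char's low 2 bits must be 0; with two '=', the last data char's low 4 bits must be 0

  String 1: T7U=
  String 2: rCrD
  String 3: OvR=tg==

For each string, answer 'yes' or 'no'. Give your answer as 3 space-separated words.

Answer: yes yes no

Derivation:
String 1: 'T7U=' → valid
String 2: 'rCrD' → valid
String 3: 'OvR=tg==' → invalid (bad char(s): ['=']; '=' in middle)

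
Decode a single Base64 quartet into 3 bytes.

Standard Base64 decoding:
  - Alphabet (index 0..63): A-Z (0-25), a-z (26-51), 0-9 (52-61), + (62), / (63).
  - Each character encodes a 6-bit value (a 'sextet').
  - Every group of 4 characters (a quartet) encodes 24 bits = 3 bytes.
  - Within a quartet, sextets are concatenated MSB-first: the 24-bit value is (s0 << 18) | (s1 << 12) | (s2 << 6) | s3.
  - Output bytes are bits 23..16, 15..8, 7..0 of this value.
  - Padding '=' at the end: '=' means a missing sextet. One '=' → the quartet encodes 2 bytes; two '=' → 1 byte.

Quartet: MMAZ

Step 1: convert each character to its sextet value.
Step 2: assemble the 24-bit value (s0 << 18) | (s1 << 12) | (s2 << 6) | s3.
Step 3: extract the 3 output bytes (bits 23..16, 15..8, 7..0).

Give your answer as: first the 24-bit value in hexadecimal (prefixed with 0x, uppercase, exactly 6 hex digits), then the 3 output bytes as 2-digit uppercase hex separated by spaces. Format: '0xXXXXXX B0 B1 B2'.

Sextets: M=12, M=12, A=0, Z=25
24-bit: (12<<18) | (12<<12) | (0<<6) | 25
      = 0x300000 | 0x00C000 | 0x000000 | 0x000019
      = 0x30C019
Bytes: (v>>16)&0xFF=30, (v>>8)&0xFF=C0, v&0xFF=19

Answer: 0x30C019 30 C0 19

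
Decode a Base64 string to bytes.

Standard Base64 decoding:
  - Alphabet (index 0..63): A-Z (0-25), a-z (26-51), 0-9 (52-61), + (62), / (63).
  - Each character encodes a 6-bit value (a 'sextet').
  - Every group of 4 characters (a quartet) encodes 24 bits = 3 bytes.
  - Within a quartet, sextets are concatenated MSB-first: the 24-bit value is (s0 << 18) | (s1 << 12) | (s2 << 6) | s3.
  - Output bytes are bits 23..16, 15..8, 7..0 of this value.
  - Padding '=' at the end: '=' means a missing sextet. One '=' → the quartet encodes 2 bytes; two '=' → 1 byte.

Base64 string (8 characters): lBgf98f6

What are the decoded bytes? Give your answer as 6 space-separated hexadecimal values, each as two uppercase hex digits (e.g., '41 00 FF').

After char 0 ('l'=37): chars_in_quartet=1 acc=0x25 bytes_emitted=0
After char 1 ('B'=1): chars_in_quartet=2 acc=0x941 bytes_emitted=0
After char 2 ('g'=32): chars_in_quartet=3 acc=0x25060 bytes_emitted=0
After char 3 ('f'=31): chars_in_quartet=4 acc=0x94181F -> emit 94 18 1F, reset; bytes_emitted=3
After char 4 ('9'=61): chars_in_quartet=1 acc=0x3D bytes_emitted=3
After char 5 ('8'=60): chars_in_quartet=2 acc=0xF7C bytes_emitted=3
After char 6 ('f'=31): chars_in_quartet=3 acc=0x3DF1F bytes_emitted=3
After char 7 ('6'=58): chars_in_quartet=4 acc=0xF7C7FA -> emit F7 C7 FA, reset; bytes_emitted=6

Answer: 94 18 1F F7 C7 FA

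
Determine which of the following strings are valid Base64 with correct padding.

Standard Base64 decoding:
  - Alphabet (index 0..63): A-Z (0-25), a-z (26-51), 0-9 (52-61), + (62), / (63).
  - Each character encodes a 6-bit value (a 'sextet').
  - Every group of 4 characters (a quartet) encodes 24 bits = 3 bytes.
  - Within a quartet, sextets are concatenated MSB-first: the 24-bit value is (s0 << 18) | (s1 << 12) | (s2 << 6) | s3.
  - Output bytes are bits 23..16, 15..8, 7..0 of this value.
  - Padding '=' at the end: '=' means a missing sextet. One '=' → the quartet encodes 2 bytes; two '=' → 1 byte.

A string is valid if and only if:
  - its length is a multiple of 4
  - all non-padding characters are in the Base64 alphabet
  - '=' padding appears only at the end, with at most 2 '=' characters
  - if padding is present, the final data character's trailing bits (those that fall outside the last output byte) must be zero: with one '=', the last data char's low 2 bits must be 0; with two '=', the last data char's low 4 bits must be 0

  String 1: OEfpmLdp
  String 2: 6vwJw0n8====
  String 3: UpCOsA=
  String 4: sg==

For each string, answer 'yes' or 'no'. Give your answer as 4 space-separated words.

Answer: yes no no yes

Derivation:
String 1: 'OEfpmLdp' → valid
String 2: '6vwJw0n8====' → invalid (4 pad chars (max 2))
String 3: 'UpCOsA=' → invalid (len=7 not mult of 4)
String 4: 'sg==' → valid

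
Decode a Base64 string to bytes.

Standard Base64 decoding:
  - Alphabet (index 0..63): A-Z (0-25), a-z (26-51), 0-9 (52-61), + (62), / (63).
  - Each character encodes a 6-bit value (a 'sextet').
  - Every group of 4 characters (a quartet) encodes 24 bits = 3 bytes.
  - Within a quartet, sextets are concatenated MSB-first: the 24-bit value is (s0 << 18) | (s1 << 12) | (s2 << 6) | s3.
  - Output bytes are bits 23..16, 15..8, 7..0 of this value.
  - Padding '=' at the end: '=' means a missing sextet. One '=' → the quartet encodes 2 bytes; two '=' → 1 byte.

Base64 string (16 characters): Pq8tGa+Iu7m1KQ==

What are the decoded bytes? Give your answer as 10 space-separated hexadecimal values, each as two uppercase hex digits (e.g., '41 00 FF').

Answer: 3E AF 2D 19 AF 88 BB B9 B5 29

Derivation:
After char 0 ('P'=15): chars_in_quartet=1 acc=0xF bytes_emitted=0
After char 1 ('q'=42): chars_in_quartet=2 acc=0x3EA bytes_emitted=0
After char 2 ('8'=60): chars_in_quartet=3 acc=0xFABC bytes_emitted=0
After char 3 ('t'=45): chars_in_quartet=4 acc=0x3EAF2D -> emit 3E AF 2D, reset; bytes_emitted=3
After char 4 ('G'=6): chars_in_quartet=1 acc=0x6 bytes_emitted=3
After char 5 ('a'=26): chars_in_quartet=2 acc=0x19A bytes_emitted=3
After char 6 ('+'=62): chars_in_quartet=3 acc=0x66BE bytes_emitted=3
After char 7 ('I'=8): chars_in_quartet=4 acc=0x19AF88 -> emit 19 AF 88, reset; bytes_emitted=6
After char 8 ('u'=46): chars_in_quartet=1 acc=0x2E bytes_emitted=6
After char 9 ('7'=59): chars_in_quartet=2 acc=0xBBB bytes_emitted=6
After char 10 ('m'=38): chars_in_quartet=3 acc=0x2EEE6 bytes_emitted=6
After char 11 ('1'=53): chars_in_quartet=4 acc=0xBBB9B5 -> emit BB B9 B5, reset; bytes_emitted=9
After char 12 ('K'=10): chars_in_quartet=1 acc=0xA bytes_emitted=9
After char 13 ('Q'=16): chars_in_quartet=2 acc=0x290 bytes_emitted=9
Padding '==': partial quartet acc=0x290 -> emit 29; bytes_emitted=10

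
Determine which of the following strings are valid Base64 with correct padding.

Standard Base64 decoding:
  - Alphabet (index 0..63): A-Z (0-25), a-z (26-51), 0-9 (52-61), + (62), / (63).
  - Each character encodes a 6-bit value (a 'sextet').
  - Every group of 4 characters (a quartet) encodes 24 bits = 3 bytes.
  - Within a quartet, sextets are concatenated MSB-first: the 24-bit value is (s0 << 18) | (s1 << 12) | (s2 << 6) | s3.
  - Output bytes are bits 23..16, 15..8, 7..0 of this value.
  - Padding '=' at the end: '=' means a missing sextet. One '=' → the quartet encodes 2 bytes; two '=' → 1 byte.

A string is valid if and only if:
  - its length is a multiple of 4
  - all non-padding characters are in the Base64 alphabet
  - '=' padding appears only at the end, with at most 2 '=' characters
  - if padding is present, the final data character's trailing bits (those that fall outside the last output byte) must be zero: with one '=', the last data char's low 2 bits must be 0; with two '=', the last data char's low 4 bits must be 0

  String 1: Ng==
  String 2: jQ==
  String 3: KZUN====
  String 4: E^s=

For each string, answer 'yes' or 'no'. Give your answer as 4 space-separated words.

Answer: yes yes no no

Derivation:
String 1: 'Ng==' → valid
String 2: 'jQ==' → valid
String 3: 'KZUN====' → invalid (4 pad chars (max 2))
String 4: 'E^s=' → invalid (bad char(s): ['^'])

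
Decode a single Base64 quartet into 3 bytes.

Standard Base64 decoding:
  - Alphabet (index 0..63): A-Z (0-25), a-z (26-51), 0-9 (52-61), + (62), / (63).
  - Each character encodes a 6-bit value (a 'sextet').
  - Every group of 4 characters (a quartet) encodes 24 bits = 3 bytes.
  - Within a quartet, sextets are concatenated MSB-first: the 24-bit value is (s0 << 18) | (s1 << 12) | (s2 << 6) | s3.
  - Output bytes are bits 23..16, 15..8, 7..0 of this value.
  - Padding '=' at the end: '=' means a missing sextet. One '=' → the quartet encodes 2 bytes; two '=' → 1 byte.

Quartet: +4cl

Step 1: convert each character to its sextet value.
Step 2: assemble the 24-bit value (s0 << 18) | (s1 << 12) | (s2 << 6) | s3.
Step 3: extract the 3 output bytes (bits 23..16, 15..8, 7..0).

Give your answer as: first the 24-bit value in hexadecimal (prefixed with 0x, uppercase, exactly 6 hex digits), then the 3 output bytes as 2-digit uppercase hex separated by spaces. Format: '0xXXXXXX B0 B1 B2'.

Answer: 0xFB8725 FB 87 25

Derivation:
Sextets: +=62, 4=56, c=28, l=37
24-bit: (62<<18) | (56<<12) | (28<<6) | 37
      = 0xF80000 | 0x038000 | 0x000700 | 0x000025
      = 0xFB8725
Bytes: (v>>16)&0xFF=FB, (v>>8)&0xFF=87, v&0xFF=25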